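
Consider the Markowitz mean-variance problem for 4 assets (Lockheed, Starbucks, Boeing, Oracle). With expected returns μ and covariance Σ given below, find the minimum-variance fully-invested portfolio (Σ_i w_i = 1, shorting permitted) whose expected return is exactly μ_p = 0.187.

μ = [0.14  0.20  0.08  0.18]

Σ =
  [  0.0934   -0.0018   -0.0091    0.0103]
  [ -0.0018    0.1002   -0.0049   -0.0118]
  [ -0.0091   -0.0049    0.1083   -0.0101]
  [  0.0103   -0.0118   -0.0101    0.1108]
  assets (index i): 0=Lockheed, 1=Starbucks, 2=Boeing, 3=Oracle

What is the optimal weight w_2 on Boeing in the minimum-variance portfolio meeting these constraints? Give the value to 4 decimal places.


-0.0308

u=Σ⁻¹μ = [1.4512  2.2940  1.1358  1.8375]
v=Σ⁻¹𝟙 = [10.9322  11.9649  11.6584  10.3460]
a=μᵀu=1.083575  b=𝟙ᵀu=6.718441  c=𝟙ᵀv=44.901496  D=ac−b²=3.516697
λ₁=(c·0.187−b)/D = (44.901496·0.187−6.718441)/3.516697 = 0.477192
λ₂=(a−b·0.187)/D = (1.083575−6.718441·0.187)/3.516697 = -0.049129
w* = 0.477192·u + -0.049129·v:
  w_0 = 0.477192·1.4512 + -0.049129·10.9322 = 0.1554  (Lockheed)
  w_1 = 0.477192·2.2940 + -0.049129·11.9649 = 0.5069  (Starbucks)
  w_2 = 0.477192·1.1358 + -0.049129·11.6584 = -0.0308  (Boeing)
  w_3 = 0.477192·1.8375 + -0.049129·10.3460 = 0.3685  (Oracle)
Σw_i=1.0000  μᵀw=0.1870
σ²=wᵀΣw=λ₁·μ_p+λ₂ = 0.477192·0.187 + -0.049129 = 0.040105 ≈ 0.0401


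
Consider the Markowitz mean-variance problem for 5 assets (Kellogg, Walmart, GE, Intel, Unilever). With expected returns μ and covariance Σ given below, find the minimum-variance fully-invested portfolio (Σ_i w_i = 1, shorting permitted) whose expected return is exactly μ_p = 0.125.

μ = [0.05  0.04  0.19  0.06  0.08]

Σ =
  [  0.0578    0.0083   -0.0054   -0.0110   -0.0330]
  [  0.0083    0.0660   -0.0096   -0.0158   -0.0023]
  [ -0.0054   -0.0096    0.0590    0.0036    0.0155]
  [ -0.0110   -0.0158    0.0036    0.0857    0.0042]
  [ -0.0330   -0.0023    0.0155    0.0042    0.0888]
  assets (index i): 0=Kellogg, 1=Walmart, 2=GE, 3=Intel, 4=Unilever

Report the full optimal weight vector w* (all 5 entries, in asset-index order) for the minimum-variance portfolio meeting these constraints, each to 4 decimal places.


g=Σ⁻¹μ = [1.7381  1.1204  3.2508  0.9460  0.9637]
h=Σ⁻¹𝟙 = [30.5552  18.5579  16.6157  17.3644  19.3753]
a=μᵀg=0.883229  b=𝟙ᵀg=8.018944  c=𝟙ᵀh=102.468505  D=ac−b²=26.199743
λ₁=(c·0.125−b)/D = (102.468505·0.125−8.018944)/26.199743 = 0.182812
λ₂=(a−b·0.125)/D = (0.883229−8.018944·0.125)/26.199743 = -0.004547
w* = 0.182812·g + -0.004547·h:
  w_0 = 0.182812·1.7381 + -0.004547·30.5552 = 0.1788  (Kellogg)
  w_1 = 0.182812·1.1204 + -0.004547·18.5579 = 0.1204  (Walmart)
  w_2 = 0.182812·3.2508 + -0.004547·16.6157 = 0.5187  (GE)
  w_3 = 0.182812·0.9460 + -0.004547·17.3644 = 0.0940  (Intel)
  w_4 = 0.182812·0.9637 + -0.004547·19.3753 = 0.0881  (Unilever)
Σw_i=1.0000  μᵀw=0.1250
σ²=wᵀΣw=λ₁·μ_p+λ₂ = 0.182812·0.125 + -0.004547 = 0.018304 ≈ 0.0183

0.1788  0.1204  0.5187  0.0940  0.0881


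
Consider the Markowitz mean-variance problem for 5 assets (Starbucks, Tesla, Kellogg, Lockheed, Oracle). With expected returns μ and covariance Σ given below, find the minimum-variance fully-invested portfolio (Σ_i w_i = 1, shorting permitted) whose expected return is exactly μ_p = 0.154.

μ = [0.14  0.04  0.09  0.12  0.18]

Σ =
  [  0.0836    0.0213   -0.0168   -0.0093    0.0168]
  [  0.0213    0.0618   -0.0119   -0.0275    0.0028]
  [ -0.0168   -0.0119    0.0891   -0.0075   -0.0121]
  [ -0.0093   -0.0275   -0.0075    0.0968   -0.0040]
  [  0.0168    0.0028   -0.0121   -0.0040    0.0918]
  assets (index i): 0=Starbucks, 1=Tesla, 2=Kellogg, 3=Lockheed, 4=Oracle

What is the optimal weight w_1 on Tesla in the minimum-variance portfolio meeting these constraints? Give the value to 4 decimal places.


-0.1269

x=Σ⁻¹μ = [1.5582  1.2689  1.9081  1.9793  1.9747]
y=Σ⁻¹𝟙 = [9.3565  25.3054  19.7031  20.4367  11.8966]
a=μᵀx=1.033590  b=𝟙ᵀx=8.689207  c=𝟙ᵀy=86.698354  D=ac−b²=14.108232
λ₁=(c·0.154−b)/D = (86.698354·0.154−8.689207)/14.108232 = 0.330469
λ₂=(a−b·0.154)/D = (1.033590−8.689207·0.154)/14.108232 = -0.021587
w* = 0.330469·x + -0.021587·y:
  w_0 = 0.330469·1.5582 + -0.021587·9.3565 = 0.3129  (Starbucks)
  w_1 = 0.330469·1.2689 + -0.021587·25.3054 = -0.1269  (Tesla)
  w_2 = 0.330469·1.9081 + -0.021587·19.7031 = 0.2053  (Kellogg)
  w_3 = 0.330469·1.9793 + -0.021587·20.4367 = 0.2129  (Lockheed)
  w_4 = 0.330469·1.9747 + -0.021587·11.8966 = 0.3958  (Oracle)
Σw_i=1.0000  μᵀw=0.1540
σ²=wᵀΣw=λ₁·μ_p+λ₂ = 0.330469·0.154 + -0.021587 = 0.029306 ≈ 0.0293


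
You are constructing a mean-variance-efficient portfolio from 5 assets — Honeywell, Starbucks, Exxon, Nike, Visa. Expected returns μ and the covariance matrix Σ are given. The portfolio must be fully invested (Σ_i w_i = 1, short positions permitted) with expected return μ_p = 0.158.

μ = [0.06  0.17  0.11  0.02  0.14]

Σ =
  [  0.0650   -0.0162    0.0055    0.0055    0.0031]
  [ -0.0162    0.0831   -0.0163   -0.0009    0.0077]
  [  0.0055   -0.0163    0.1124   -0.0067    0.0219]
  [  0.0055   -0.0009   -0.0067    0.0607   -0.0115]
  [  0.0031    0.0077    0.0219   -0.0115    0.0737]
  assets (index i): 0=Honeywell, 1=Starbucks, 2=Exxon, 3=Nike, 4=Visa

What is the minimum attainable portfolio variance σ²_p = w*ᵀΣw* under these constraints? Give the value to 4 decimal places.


u=Σ⁻¹μ = [1.3107  2.3807  1.0264  0.6223  1.3878]
v=Σ⁻¹𝟙 = [16.5508  16.2481  9.3437  18.3816  11.2665]
a=μᵀu=0.803017  b=𝟙ᵀu=6.727981  c=𝟙ᵀv=71.790750  D=ac−b²=12.383453
λ₁=(c·0.158−b)/D = (71.790750·0.158−6.727981)/12.383453 = 0.372671
λ₂=(a−b·0.158)/D = (0.803017−6.727981·0.158)/12.383453 = -0.020996
w* = 0.372671·u + -0.020996·v:
  w_0 = 0.372671·1.3107 + -0.020996·16.5508 = 0.1410  (Honeywell)
  w_1 = 0.372671·2.3807 + -0.020996·16.2481 = 0.5461  (Starbucks)
  w_2 = 0.372671·1.0264 + -0.020996·9.3437 = 0.1863  (Exxon)
  w_3 = 0.372671·0.6223 + -0.020996·18.3816 = -0.1540  (Nike)
  w_4 = 0.372671·1.3878 + -0.020996·11.2665 = 0.2806  (Visa)
Σw_i=1.0000  μᵀw=0.1580
σ²=wᵀΣw=λ₁·μ_p+λ₂ = 0.372671·0.158 + -0.020996 = 0.037886 ≈ 0.0379

0.0379


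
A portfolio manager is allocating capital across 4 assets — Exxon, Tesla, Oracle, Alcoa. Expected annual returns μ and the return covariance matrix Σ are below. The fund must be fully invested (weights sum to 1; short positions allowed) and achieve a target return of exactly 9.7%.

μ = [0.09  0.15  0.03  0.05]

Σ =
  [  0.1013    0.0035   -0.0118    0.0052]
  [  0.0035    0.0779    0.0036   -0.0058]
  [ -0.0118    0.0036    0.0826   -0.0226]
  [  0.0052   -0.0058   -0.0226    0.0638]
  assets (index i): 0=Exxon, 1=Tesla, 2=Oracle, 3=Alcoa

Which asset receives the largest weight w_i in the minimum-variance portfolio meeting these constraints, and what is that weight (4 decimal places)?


u=Σ⁻¹μ = [0.8457  1.9398  0.7123  1.1434]
v=Σ⁻¹𝟙 = [10.4897  13.1757  19.2820  22.8471]
a=μᵀu=0.445620  b=𝟙ᵀu=4.641237  c=𝟙ᵀv=65.794437  D=ac−b²=7.778244
λ₁=(c·0.097−b)/D = (65.794437·0.097−4.641237)/7.778244 = 0.223807
λ₂=(a−b·0.097)/D = (0.445620−4.641237·0.097)/7.778244 = -0.000589
w* = 0.223807·u + -0.000589·v:
  w_0 = 0.223807·0.8457 + -0.000589·10.4897 = 0.1831  (Exxon)
  w_1 = 0.223807·1.9398 + -0.000589·13.1757 = 0.4264  (Tesla)
  w_2 = 0.223807·0.7123 + -0.000589·19.2820 = 0.1481  (Oracle)
  w_3 = 0.223807·1.1434 + -0.000589·22.8471 = 0.2425  (Alcoa)
Σw_i=1.0000  μᵀw=0.0970
σ²=wᵀΣw=λ₁·μ_p+λ₂ = 0.223807·0.097 + -0.000589 = 0.021120 ≈ 0.0211

Tesla (0.4264)


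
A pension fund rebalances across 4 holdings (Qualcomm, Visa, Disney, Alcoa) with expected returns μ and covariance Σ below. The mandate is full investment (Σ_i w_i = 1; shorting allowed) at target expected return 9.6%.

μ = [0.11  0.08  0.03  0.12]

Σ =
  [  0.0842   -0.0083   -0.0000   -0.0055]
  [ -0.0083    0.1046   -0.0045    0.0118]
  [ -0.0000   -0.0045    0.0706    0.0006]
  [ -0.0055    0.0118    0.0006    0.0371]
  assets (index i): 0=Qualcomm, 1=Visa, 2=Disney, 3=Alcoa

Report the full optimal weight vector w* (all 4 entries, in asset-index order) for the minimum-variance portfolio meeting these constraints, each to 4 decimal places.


0.2387  0.1211  0.1863  0.4538

p=Σ⁻¹μ = [1.5743  0.5371  0.4312  3.2901]
q=Σ⁻¹𝟙 = [14.4127  8.3717  14.4753  26.1941]
a=μᵀp=0.623885  b=𝟙ᵀp=5.832678  c=𝟙ᵀq=63.453733  D=ac−b²=5.567696
λ₁=(c·0.096−b)/D = (63.453733·0.096−5.832678)/5.567696 = 0.046497
λ₂=(a−b·0.096)/D = (0.623885−5.832678·0.096)/5.567696 = 0.011486
w* = 0.046497·p + 0.011486·q:
  w_0 = 0.046497·1.5743 + 0.011486·14.4127 = 0.2387  (Qualcomm)
  w_1 = 0.046497·0.5371 + 0.011486·8.3717 = 0.1211  (Visa)
  w_2 = 0.046497·0.4312 + 0.011486·14.4753 = 0.1863  (Disney)
  w_3 = 0.046497·3.2901 + 0.011486·26.1941 = 0.4538  (Alcoa)
Σw_i=1.0000  μᵀw=0.0960
σ²=wᵀΣw=λ₁·μ_p+λ₂ = 0.046497·0.096 + 0.011486 = 0.015949 ≈ 0.0159


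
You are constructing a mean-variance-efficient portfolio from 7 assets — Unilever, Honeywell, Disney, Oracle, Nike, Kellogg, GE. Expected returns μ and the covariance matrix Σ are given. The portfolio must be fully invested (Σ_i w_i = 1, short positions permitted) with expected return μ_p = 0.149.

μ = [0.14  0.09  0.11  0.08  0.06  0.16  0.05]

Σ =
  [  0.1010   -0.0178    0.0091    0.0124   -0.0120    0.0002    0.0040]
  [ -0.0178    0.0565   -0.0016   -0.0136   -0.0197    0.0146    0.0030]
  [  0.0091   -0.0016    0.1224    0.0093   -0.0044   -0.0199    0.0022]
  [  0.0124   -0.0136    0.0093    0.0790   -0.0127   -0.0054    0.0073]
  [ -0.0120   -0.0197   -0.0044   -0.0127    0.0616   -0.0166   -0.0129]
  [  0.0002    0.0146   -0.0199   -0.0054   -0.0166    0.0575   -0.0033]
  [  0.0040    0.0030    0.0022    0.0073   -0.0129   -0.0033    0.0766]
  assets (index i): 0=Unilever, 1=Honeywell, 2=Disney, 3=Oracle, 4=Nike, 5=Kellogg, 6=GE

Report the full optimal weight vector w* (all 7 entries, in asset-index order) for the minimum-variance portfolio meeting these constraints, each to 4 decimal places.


u=Σ⁻¹μ = [2.0116  3.0940  1.4100  1.8948  4.1235  3.9077  1.0682]
v=Σ⁻¹𝟙 = [17.7123  37.8095  11.7591  23.2346  48.9372  29.1187  17.5930]
a=μᵀu=1.792810  b=𝟙ᵀu=17.509723  c=𝟙ᵀv=186.164405  D=ac−b²=27.167071
λ₁=(c·0.149−b)/D = (186.164405·0.149−17.509723)/27.167071 = 0.376514
λ₂=(a−b·0.149)/D = (1.792810−17.509723·0.149)/27.167071 = -0.030041
w* = 0.376514·u + -0.030041·v:
  w_0 = 0.376514·2.0116 + -0.030041·17.7123 = 0.2253  (Unilever)
  w_1 = 0.376514·3.0940 + -0.030041·37.8095 = 0.0291  (Honeywell)
  w_2 = 0.376514·1.4100 + -0.030041·11.7591 = 0.1776  (Disney)
  w_3 = 0.376514·1.8948 + -0.030041·23.2346 = 0.0154  (Oracle)
  w_4 = 0.376514·4.1235 + -0.030041·48.9372 = 0.0824  (Nike)
  w_5 = 0.376514·3.9077 + -0.030041·29.1187 = 0.5965  (Kellogg)
  w_6 = 0.376514·1.0682 + -0.030041·17.5930 = -0.1263  (GE)
Σw_i=1.0000  μᵀw=0.1490
σ²=wᵀΣw=λ₁·μ_p+λ₂ = 0.376514·0.149 + -0.030041 = 0.026059 ≈ 0.0261

0.2253  0.0291  0.1776  0.0154  0.0824  0.5965  -0.1263


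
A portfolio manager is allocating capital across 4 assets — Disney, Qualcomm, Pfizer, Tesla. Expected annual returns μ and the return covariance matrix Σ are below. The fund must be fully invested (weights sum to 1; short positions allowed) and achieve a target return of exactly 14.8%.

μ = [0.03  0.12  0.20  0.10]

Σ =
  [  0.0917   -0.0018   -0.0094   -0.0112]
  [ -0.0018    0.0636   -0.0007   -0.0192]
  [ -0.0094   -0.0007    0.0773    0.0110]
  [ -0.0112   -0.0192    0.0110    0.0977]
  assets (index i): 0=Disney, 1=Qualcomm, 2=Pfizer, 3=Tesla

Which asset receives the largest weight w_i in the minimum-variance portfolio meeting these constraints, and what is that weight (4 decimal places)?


Pfizer (0.4486)

p=Σ⁻¹μ = [0.7884  2.3254  2.5211  1.2871]
q=Σ⁻¹𝟙 = [14.3948  20.6494  12.8105  14.5013]
a=μᵀp=0.935628  b=𝟙ᵀp=6.922000  c=𝟙ᵀq=62.355973  D=ac−b²=10.427922
λ₁=(c·0.148−b)/D = (62.355973·0.148−6.922000)/10.427922 = 0.221203
λ₂=(a−b·0.148)/D = (0.935628−6.922000·0.148)/10.427922 = -0.008518
w* = 0.221203·p + -0.008518·q:
  w_0 = 0.221203·0.7884 + -0.008518·14.3948 = 0.0518  (Disney)
  w_1 = 0.221203·2.3254 + -0.008518·20.6494 = 0.3385  (Qualcomm)
  w_2 = 0.221203·2.5211 + -0.008518·12.8105 = 0.4486  (Pfizer)
  w_3 = 0.221203·1.2871 + -0.008518·14.5013 = 0.1612  (Tesla)
Σw_i=1.0000  μᵀw=0.1480
σ²=wᵀΣw=λ₁·μ_p+λ₂ = 0.221203·0.148 + -0.008518 = 0.024220 ≈ 0.0242


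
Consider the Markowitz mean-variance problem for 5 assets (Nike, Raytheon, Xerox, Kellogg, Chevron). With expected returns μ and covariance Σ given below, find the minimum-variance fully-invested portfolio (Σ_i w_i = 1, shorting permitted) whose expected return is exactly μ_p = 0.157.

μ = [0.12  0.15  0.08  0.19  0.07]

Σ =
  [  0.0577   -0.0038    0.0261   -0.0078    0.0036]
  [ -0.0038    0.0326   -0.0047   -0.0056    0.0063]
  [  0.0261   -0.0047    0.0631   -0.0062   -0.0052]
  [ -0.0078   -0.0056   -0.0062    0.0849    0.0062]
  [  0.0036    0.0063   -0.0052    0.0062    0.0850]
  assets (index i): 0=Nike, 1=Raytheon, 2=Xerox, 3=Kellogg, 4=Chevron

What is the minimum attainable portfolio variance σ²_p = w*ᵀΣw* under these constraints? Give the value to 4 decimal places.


0.0147

x=Σ⁻¹μ = [2.3705  5.4825  0.9922  2.8776  0.1676]
y=Σ⁻¹𝟙 = [14.6827  35.6505  14.6759  15.9494  8.2350]
a=μᵀx=1.744683  b=𝟙ᵀx=11.890398  c=𝟙ᵀy=89.193413  D=ac−b²=14.232702
λ₁=(c·0.157−b)/D = (89.193413·0.157−11.890398)/14.232702 = 0.148459
λ₂=(a−b·0.157)/D = (1.744683−11.890398·0.157)/14.232702 = -0.008579
w* = 0.148459·x + -0.008579·y:
  w_0 = 0.148459·2.3705 + -0.008579·14.6827 = 0.2260  (Nike)
  w_1 = 0.148459·5.4825 + -0.008579·35.6505 = 0.5081  (Raytheon)
  w_2 = 0.148459·0.9922 + -0.008579·14.6759 = 0.0214  (Xerox)
  w_3 = 0.148459·2.8776 + -0.008579·15.9494 = 0.2904  (Kellogg)
  w_4 = 0.148459·0.1676 + -0.008579·8.2350 = -0.0458  (Chevron)
Σw_i=1.0000  μᵀw=0.1570
σ²=wᵀΣw=λ₁·μ_p+λ₂ = 0.148459·0.157 + -0.008579 = 0.014729 ≈ 0.0147


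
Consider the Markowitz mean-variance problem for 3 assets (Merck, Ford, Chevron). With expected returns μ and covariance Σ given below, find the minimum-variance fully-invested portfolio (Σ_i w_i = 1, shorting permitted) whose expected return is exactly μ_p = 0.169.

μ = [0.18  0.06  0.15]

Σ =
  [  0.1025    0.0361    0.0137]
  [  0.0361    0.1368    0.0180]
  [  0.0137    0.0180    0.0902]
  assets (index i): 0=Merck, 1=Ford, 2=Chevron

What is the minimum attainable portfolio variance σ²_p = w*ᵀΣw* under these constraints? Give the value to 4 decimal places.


p=Σ⁻¹μ = [1.6259  -0.1816  1.4522]
q=Σ⁻¹𝟙 = [7.0346  4.2469  9.1705]
a=μᵀp=0.499612  b=𝟙ᵀp=2.896627  c=𝟙ᵀq=20.452082  D=ac−b²=1.827658
λ₁=(c·0.169−b)/D = (20.452082·0.169−2.896627)/1.827658 = 0.306280
λ₂=(a−b·0.169)/D = (0.499612−2.896627·0.169)/1.827658 = 0.005516
w* = 0.306280·p + 0.005516·q:
  w_0 = 0.306280·1.6259 + 0.005516·7.0346 = 0.5368  (Merck)
  w_1 = 0.306280·-0.1816 + 0.005516·4.2469 = -0.0322  (Ford)
  w_2 = 0.306280·1.4522 + 0.005516·9.1705 = 0.4954  (Chevron)
Σw_i=1.0000  μᵀw=0.1690
σ²=wᵀΣw=λ₁·μ_p+λ₂ = 0.306280·0.169 + 0.005516 = 0.057278 ≈ 0.0573

0.0573


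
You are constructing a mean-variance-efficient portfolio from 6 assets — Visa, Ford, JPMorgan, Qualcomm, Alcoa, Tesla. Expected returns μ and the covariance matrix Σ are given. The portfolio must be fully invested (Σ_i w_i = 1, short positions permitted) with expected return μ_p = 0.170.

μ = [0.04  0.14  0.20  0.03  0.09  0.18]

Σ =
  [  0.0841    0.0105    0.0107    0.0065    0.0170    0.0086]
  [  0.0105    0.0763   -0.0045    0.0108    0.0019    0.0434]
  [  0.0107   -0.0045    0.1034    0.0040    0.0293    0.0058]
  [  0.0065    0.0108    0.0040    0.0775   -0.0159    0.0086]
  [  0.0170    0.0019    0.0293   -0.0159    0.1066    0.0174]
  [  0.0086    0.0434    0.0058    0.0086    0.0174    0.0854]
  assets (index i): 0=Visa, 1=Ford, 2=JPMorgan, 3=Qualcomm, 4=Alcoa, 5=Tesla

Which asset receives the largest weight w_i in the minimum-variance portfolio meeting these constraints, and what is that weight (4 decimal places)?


x=Σ⁻¹μ = [-0.0699  1.1738  1.8899  -0.0017  0.0909  1.3716]
y=Σ⁻¹𝟙 = [7.1885  8.6990  6.5269  11.9154  7.5091  3.3917]
a=μᵀx=0.794527  b=𝟙ᵀx=4.454573  c=𝟙ᵀy=45.230605  D=ac−b²=16.093721
λ₁=(c·0.170−b)/D = (45.230605·0.170−4.454573)/16.093721 = 0.200987
λ₂=(a−b·0.170)/D = (0.794527−4.454573·0.170)/16.093721 = 0.002315
w* = 0.200987·x + 0.002315·y:
  w_0 = 0.200987·-0.0699 + 0.002315·7.1885 = 0.0026  (Visa)
  w_1 = 0.200987·1.1738 + 0.002315·8.6990 = 0.2560  (Ford)
  w_2 = 0.200987·1.8899 + 0.002315·6.5269 = 0.3950  (JPMorgan)
  w_3 = 0.200987·-0.0017 + 0.002315·11.9154 = 0.0272  (Qualcomm)
  w_4 = 0.200987·0.0909 + 0.002315·7.5091 = 0.0357  (Alcoa)
  w_5 = 0.200987·1.3716 + 0.002315·3.3917 = 0.2835  (Tesla)
Σw_i=1.0000  μᵀw=0.1700
σ²=wᵀΣw=λ₁·μ_p+λ₂ = 0.200987·0.170 + 0.002315 = 0.036482 ≈ 0.0365

JPMorgan (0.3950)


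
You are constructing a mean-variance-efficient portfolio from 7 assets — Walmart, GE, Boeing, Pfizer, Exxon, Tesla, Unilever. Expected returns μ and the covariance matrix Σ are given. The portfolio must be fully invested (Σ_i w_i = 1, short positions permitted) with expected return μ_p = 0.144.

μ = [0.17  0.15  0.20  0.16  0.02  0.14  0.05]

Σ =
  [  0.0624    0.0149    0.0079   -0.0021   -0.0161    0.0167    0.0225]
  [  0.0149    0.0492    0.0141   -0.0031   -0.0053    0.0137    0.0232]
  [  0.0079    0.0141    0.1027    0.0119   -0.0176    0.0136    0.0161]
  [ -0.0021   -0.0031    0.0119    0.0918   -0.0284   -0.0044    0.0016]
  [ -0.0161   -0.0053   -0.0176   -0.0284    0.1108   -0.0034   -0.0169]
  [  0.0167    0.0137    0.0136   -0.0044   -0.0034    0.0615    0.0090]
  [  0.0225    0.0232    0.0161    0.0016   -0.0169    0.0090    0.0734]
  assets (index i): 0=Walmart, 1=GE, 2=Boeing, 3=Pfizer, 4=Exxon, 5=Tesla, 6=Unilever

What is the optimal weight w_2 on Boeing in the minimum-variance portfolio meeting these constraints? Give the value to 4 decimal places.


u=Σ⁻¹μ = [2.4542  2.3308  1.4167  2.1730  1.3127  1.1526  -1.0050]
v=Σ⁻¹𝟙 = [12.3401  11.5773  5.8386  16.7468  18.0391  10.1449  7.4457]
a=μᵀu=1.535225  b=𝟙ᵀu=9.834990  c=𝟙ᵀv=82.132574  D=ac−b²=29.364920
λ₁=(c·0.144−b)/D = (82.132574·0.144−9.834990)/29.364920 = 0.067839
λ₂=(a−b·0.144)/D = (1.535225−9.834990·0.144)/29.364920 = 0.004052
w* = 0.067839·u + 0.004052·v:
  w_0 = 0.067839·2.4542 + 0.004052·12.3401 = 0.2165  (Walmart)
  w_1 = 0.067839·2.3308 + 0.004052·11.5773 = 0.2050  (GE)
  w_2 = 0.067839·1.4167 + 0.004052·5.8386 = 0.1198  (Boeing)
  w_3 = 0.067839·2.1730 + 0.004052·16.7468 = 0.2153  (Pfizer)
  w_4 = 0.067839·1.3127 + 0.004052·18.0391 = 0.1621  (Exxon)
  w_5 = 0.067839·1.1526 + 0.004052·10.1449 = 0.1193  (Tesla)
  w_6 = 0.067839·-1.0050 + 0.004052·7.4457 = -0.0380  (Unilever)
Σw_i=1.0000  μᵀw=0.1440
σ²=wᵀΣw=λ₁·μ_p+λ₂ = 0.067839·0.144 + 0.004052 = 0.013821 ≈ 0.0138

0.1198


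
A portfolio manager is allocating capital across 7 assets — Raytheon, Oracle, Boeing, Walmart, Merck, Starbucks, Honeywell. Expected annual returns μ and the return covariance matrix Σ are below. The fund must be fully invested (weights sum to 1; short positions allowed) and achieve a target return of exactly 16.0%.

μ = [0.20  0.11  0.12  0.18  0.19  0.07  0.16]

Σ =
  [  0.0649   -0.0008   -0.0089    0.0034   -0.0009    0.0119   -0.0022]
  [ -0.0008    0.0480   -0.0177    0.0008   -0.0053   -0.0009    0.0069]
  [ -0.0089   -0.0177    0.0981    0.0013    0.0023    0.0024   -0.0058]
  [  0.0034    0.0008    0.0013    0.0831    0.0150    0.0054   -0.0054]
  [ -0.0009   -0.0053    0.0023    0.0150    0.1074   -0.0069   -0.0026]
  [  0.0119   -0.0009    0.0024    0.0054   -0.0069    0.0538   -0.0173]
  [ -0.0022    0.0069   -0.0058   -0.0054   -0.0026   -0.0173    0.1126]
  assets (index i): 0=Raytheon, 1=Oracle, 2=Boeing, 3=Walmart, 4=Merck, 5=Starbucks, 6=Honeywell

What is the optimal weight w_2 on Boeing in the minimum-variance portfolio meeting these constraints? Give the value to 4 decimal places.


0.1370

g=Σ⁻¹μ = [3.1843  3.0541  2.0713  1.6874  1.7824  1.1625  1.7034]
h=Σ⁻¹𝟙 = [14.4960  26.7343  16.2007  8.5012  10.7607  19.4949  12.0119]
a=μᵀg=2.217665  b=𝟙ᵀg=14.645346  c=𝟙ᵀh=108.199626  D=ac−b²=25.464406
λ₁=(c·0.160−b)/D = (108.199626·0.160−14.645346)/25.464406 = 0.104719
λ₂=(a−b·0.160)/D = (2.217665−14.645346·0.160)/25.464406 = -0.004932
w* = 0.104719·g + -0.004932·h:
  w_0 = 0.104719·3.1843 + -0.004932·14.4960 = 0.2620  (Raytheon)
  w_1 = 0.104719·3.0541 + -0.004932·26.7343 = 0.1880  (Oracle)
  w_2 = 0.104719·2.0713 + -0.004932·16.2007 = 0.1370  (Boeing)
  w_3 = 0.104719·1.6874 + -0.004932·8.5012 = 0.1348  (Walmart)
  w_4 = 0.104719·1.7824 + -0.004932·10.7607 = 0.1336  (Merck)
  w_5 = 0.104719·1.1625 + -0.004932·19.4949 = 0.0256  (Starbucks)
  w_6 = 0.104719·1.7034 + -0.004932·12.0119 = 0.1191  (Honeywell)
Σw_i=1.0000  μᵀw=0.1600
σ²=wᵀΣw=λ₁·μ_p+λ₂ = 0.104719·0.160 + -0.004932 = 0.011823 ≈ 0.0118


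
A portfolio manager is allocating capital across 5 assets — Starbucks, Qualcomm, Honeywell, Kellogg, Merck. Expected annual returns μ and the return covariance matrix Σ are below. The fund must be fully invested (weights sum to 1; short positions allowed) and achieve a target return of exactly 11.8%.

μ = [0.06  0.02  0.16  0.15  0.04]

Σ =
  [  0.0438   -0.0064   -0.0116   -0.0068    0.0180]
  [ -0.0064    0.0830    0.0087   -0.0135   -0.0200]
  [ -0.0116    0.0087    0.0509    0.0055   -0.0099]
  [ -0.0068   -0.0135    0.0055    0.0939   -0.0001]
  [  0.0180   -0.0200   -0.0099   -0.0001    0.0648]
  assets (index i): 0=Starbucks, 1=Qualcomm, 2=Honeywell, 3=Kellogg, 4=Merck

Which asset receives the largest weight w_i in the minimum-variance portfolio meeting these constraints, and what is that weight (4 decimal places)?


Honeywell (0.4321)

p=Σ⁻¹μ = [2.3649  0.4730  3.5522  1.6293  0.6516]
q=Σ⁻¹𝟙 = [27.0188  17.9470  24.6034  13.7638  17.2462]
a=μᵀp=0.990172  b=𝟙ᵀp=8.671034  c=𝟙ᵀq=100.579257  D=ac−b²=24.403960
λ₁=(c·0.118−b)/D = (100.579257·0.118−8.671034)/24.403960 = 0.131016
λ₂=(a−b·0.118)/D = (0.990172−8.671034·0.118)/24.403960 = -0.001353
w* = 0.131016·p + -0.001353·q:
  w_0 = 0.131016·2.3649 + -0.001353·27.0188 = 0.2733  (Starbucks)
  w_1 = 0.131016·0.4730 + -0.001353·17.9470 = 0.0377  (Qualcomm)
  w_2 = 0.131016·3.5522 + -0.001353·24.6034 = 0.4321  (Honeywell)
  w_3 = 0.131016·1.6293 + -0.001353·13.7638 = 0.1949  (Kellogg)
  w_4 = 0.131016·0.6516 + -0.001353·17.2462 = 0.0620  (Merck)
Σw_i=1.0000  μᵀw=0.1180
σ²=wᵀΣw=λ₁·μ_p+λ₂ = 0.131016·0.118 + -0.001353 = 0.014107 ≈ 0.0141


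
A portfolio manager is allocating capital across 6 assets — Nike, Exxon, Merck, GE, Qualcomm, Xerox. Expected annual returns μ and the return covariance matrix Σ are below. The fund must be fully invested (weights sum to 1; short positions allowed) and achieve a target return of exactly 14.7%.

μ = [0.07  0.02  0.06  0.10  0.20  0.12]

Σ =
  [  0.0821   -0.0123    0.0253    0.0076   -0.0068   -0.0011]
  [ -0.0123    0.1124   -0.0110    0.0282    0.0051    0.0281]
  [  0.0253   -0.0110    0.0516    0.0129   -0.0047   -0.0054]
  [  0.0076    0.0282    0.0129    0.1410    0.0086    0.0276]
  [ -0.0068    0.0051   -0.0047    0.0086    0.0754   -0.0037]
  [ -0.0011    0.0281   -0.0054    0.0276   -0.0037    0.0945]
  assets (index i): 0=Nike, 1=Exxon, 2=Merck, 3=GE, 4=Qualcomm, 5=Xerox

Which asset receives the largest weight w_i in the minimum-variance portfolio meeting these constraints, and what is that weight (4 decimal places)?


p=Σ⁻¹μ = [0.7156  -0.1603  1.1571  0.1360  2.8564  1.4641]
q=Σ⁻¹𝟙 = [8.9132  8.5446  19.1469  0.3228  15.1230  9.7370]
a=μᵀp=0.876877  b=𝟙ᵀp=6.168941  c=𝟙ᵀq=61.787414  D=ac−b²=16.124143
λ₁=(c·0.147−b)/D = (61.787414·0.147−6.168941)/16.124143 = 0.180711
λ₂=(a−b·0.147)/D = (0.876877−6.168941·0.147)/16.124143 = -0.001858
w* = 0.180711·p + -0.001858·q:
  w_0 = 0.180711·0.7156 + -0.001858·8.9132 = 0.1128  (Nike)
  w_1 = 0.180711·-0.1603 + -0.001858·8.5446 = -0.0448  (Exxon)
  w_2 = 0.180711·1.1571 + -0.001858·19.1469 = 0.1735  (Merck)
  w_3 = 0.180711·0.1360 + -0.001858·0.3228 = 0.0240  (GE)
  w_4 = 0.180711·2.8564 + -0.001858·15.1230 = 0.4881  (Qualcomm)
  w_5 = 0.180711·1.4641 + -0.001858·9.7370 = 0.2465  (Xerox)
Σw_i=1.0000  μᵀw=0.1470
σ²=wᵀΣw=λ₁·μ_p+λ₂ = 0.180711·0.147 + -0.001858 = 0.024707 ≈ 0.0247

Qualcomm (0.4881)


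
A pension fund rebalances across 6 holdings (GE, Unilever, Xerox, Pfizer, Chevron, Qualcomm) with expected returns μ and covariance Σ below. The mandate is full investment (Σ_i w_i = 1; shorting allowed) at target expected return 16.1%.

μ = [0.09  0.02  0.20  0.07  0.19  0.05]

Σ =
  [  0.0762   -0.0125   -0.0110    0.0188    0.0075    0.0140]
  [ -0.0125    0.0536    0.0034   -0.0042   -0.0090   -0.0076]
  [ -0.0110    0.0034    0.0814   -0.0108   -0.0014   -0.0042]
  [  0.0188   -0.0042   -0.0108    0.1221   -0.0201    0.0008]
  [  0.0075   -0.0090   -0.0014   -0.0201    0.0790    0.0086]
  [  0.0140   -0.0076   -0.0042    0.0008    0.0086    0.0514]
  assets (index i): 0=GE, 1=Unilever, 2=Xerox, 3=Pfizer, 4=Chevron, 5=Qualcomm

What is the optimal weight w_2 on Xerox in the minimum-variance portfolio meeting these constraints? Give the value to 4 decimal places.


0.3695

p=Σ⁻¹μ = [1.1093  1.0792  2.7880  1.1259  2.6944  0.5897]
q=Σ⁻¹𝟙 = [12.0414  26.6071  15.4975  11.0705  15.6137  18.5912]
a=μᵀp=1.299246  b=𝟙ᵀp=9.386462  c=𝟙ᵀq=99.421369  D=ac−b²=41.067154
λ₁=(c·0.161−b)/D = (99.421369·0.161−9.386462)/41.067154 = 0.161209
λ₂=(a−b·0.161)/D = (1.299246−9.386462·0.161)/41.067154 = -0.005162
w* = 0.161209·p + -0.005162·q:
  w_0 = 0.161209·1.1093 + -0.005162·12.0414 = 0.1167  (GE)
  w_1 = 0.161209·1.0792 + -0.005162·26.6071 = 0.0366  (Unilever)
  w_2 = 0.161209·2.7880 + -0.005162·15.4975 = 0.3695  (Xerox)
  w_3 = 0.161209·1.1259 + -0.005162·11.0705 = 0.1244  (Pfizer)
  w_4 = 0.161209·2.6944 + -0.005162·15.6137 = 0.3538  (Chevron)
  w_5 = 0.161209·0.5897 + -0.005162·18.5912 = -0.0009  (Qualcomm)
Σw_i=1.0000  μᵀw=0.1610
σ²=wᵀΣw=λ₁·μ_p+λ₂ = 0.161209·0.161 + -0.005162 = 0.020793 ≈ 0.0208


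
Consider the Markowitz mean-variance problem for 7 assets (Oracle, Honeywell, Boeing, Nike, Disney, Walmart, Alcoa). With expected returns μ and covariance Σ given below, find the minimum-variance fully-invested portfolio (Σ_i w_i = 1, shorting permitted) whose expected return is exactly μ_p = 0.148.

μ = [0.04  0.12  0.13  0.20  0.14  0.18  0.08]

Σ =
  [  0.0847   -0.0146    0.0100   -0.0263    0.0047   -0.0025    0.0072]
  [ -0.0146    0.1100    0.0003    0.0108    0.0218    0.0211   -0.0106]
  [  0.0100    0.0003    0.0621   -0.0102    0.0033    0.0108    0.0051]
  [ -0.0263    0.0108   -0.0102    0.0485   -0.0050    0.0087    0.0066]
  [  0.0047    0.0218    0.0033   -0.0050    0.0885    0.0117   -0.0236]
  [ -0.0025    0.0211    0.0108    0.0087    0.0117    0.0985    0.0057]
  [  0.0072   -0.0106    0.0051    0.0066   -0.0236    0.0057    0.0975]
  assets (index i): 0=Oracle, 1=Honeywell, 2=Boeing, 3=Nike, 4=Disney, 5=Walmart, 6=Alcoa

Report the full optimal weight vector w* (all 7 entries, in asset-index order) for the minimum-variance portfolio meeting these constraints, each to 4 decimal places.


0.1415  0.0285  0.1832  0.4144  0.1261  0.0607  0.0457

g=Σ⁻¹μ = [1.8371  0.3585  2.4206  5.4954  1.6632  0.8153  0.5801]
h=Σ⁻¹𝟙 = [19.8305  6.4500  16.4418  32.9168  12.0012  2.6084  9.1574]
a=μᵀg=1.956285  b=𝟙ᵀg=13.170274  c=𝟙ᵀh=99.406049  D=ac−b²=21.010422
λ₁=(c·0.148−b)/D = (99.406049·0.148−13.170274)/21.010422 = 0.073384
λ₂=(a−b·0.148)/D = (1.956285−13.170274·0.148)/21.010422 = 0.000337
w* = 0.073384·g + 0.000337·h:
  w_0 = 0.073384·1.8371 + 0.000337·19.8305 = 0.1415  (Oracle)
  w_1 = 0.073384·0.3585 + 0.000337·6.4500 = 0.0285  (Honeywell)
  w_2 = 0.073384·2.4206 + 0.000337·16.4418 = 0.1832  (Boeing)
  w_3 = 0.073384·5.4954 + 0.000337·32.9168 = 0.4144  (Nike)
  w_4 = 0.073384·1.6632 + 0.000337·12.0012 = 0.1261  (Disney)
  w_5 = 0.073384·0.8153 + 0.000337·2.6084 = 0.0607  (Walmart)
  w_6 = 0.073384·0.5801 + 0.000337·9.1574 = 0.0457  (Alcoa)
Σw_i=1.0000  μᵀw=0.1480
σ²=wᵀΣw=λ₁·μ_p+λ₂ = 0.073384·0.148 + 0.000337 = 0.011198 ≈ 0.0112


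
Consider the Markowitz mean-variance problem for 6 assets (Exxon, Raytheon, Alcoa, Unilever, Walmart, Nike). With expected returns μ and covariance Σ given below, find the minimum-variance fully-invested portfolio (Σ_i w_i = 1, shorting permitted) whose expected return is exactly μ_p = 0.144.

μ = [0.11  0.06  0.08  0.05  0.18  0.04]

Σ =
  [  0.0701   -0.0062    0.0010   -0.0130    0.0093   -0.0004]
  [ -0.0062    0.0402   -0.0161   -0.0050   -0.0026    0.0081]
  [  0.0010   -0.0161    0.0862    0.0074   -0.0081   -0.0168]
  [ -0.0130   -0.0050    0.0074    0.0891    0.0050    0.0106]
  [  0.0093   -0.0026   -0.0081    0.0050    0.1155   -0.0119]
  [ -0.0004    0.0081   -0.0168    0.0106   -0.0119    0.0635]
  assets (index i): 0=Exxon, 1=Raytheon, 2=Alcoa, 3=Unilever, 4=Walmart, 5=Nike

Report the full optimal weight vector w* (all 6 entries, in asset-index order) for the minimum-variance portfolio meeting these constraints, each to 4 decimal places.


0.2880  0.1147  0.1738  -0.0670  0.5376  -0.0471

g=Σ⁻¹μ = [1.6499  2.3918  1.6550  0.5873  1.6719  0.9884]
h=Σ⁻¹𝟙 = [17.8141  34.7941  21.2776  11.3599  10.7768  17.1746]
a=μᵀg=0.827235  b=𝟙ᵀg=8.944212  c=𝟙ᵀh=113.197130  D=ac−b²=13.641713
λ₁=(c·0.144−b)/D = (113.197130·0.144−8.944212)/13.641713 = 0.539241
λ₂=(a−b·0.144)/D = (0.827235−8.944212·0.144)/13.641713 = -0.033774
w* = 0.539241·g + -0.033774·h:
  w_0 = 0.539241·1.6499 + -0.033774·17.8141 = 0.2880  (Exxon)
  w_1 = 0.539241·2.3918 + -0.033774·34.7941 = 0.1147  (Raytheon)
  w_2 = 0.539241·1.6550 + -0.033774·21.2776 = 0.1738  (Alcoa)
  w_3 = 0.539241·0.5873 + -0.033774·11.3599 = -0.0670  (Unilever)
  w_4 = 0.539241·1.6719 + -0.033774·10.7768 = 0.5376  (Walmart)
  w_5 = 0.539241·0.9884 + -0.033774·17.1746 = -0.0471  (Nike)
Σw_i=1.0000  μᵀw=0.1440
σ²=wᵀΣw=λ₁·μ_p+λ₂ = 0.539241·0.144 + -0.033774 = 0.043877 ≈ 0.0439


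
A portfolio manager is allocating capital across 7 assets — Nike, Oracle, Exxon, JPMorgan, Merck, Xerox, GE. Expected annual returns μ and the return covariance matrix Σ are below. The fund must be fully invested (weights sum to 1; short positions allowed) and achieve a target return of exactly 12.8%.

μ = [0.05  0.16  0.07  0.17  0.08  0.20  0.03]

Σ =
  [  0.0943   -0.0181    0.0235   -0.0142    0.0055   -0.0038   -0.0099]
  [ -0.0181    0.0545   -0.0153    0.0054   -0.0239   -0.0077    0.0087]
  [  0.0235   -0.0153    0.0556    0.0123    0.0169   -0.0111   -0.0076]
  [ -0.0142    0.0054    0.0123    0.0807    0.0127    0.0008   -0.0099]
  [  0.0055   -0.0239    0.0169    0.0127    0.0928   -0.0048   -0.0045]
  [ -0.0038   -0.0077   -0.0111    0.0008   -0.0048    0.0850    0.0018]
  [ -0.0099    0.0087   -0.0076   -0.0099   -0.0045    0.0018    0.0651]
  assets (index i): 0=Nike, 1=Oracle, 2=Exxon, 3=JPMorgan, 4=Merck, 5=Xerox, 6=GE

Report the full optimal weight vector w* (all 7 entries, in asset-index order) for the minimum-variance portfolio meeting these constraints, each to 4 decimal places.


p=Σ⁻¹μ = [1.2901  4.8592  1.9138  1.4814  1.6733  3.1710  0.4843]
q=Σ⁻¹𝟙 = [15.2438  35.0492  20.5096  9.0679  15.7329  18.7355  17.3380]
a=μᵀp=2.010379  b=𝟙ᵀp=14.873148  c=𝟙ᵀq=131.676912  D=ac−b²=43.509989
λ₁=(c·0.128−b)/D = (131.676912·0.128−14.873148)/43.509989 = 0.045541
λ₂=(a−b·0.128)/D = (2.010379−14.873148·0.128)/43.509989 = 0.002450
w* = 0.045541·p + 0.002450·q:
  w_0 = 0.045541·1.2901 + 0.002450·15.2438 = 0.0961  (Nike)
  w_1 = 0.045541·4.8592 + 0.002450·35.0492 = 0.3072  (Oracle)
  w_2 = 0.045541·1.9138 + 0.002450·20.5096 = 0.1374  (Exxon)
  w_3 = 0.045541·1.4814 + 0.002450·9.0679 = 0.0897  (JPMorgan)
  w_4 = 0.045541·1.6733 + 0.002450·15.7329 = 0.1148  (Merck)
  w_5 = 0.045541·3.1710 + 0.002450·18.7355 = 0.1903  (Xerox)
  w_6 = 0.045541·0.4843 + 0.002450·17.3380 = 0.0645  (GE)
Σw_i=1.0000  μᵀw=0.1280
σ²=wᵀΣw=λ₁·μ_p+λ₂ = 0.045541·0.128 + 0.002450 = 0.008280 ≈ 0.0083

0.0961  0.3072  0.1374  0.0897  0.1148  0.1903  0.0645


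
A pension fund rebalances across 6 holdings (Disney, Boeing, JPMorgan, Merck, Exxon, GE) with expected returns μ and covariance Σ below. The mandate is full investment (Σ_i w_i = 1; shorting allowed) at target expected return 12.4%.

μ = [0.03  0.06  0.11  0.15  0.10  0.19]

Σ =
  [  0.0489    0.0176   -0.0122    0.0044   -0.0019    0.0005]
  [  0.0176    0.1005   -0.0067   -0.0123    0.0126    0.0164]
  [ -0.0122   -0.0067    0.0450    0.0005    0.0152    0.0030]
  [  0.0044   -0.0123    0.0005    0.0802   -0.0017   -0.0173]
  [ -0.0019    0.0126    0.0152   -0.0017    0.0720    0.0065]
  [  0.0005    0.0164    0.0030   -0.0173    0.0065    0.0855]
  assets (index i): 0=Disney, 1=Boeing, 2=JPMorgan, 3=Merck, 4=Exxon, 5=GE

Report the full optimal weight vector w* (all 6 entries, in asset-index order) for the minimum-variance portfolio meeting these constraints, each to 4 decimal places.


0.1363  0.0525  0.2627  0.2379  0.0760  0.2347

u=Σ⁻¹μ = [0.8234  0.4102  2.3042  2.4268  0.6843  2.4969]
v=Σ⁻¹𝟙 = [23.4527  6.5733  26.2076  14.7268  7.1055  11.8180]
a=μᵀu=1.209635  b=𝟙ᵀu=9.145797  c=𝟙ᵀv=89.883877  D=ac−b²=25.081054
λ₁=(c·0.124−b)/D = (89.883877·0.124−9.145797)/25.081054 = 0.079734
λ₂=(a−b·0.124)/D = (1.209635−9.145797·0.124)/25.081054 = 0.003012
w* = 0.079734·u + 0.003012·v:
  w_0 = 0.079734·0.8234 + 0.003012·23.4527 = 0.1363  (Disney)
  w_1 = 0.079734·0.4102 + 0.003012·6.5733 = 0.0525  (Boeing)
  w_2 = 0.079734·2.3042 + 0.003012·26.2076 = 0.2627  (JPMorgan)
  w_3 = 0.079734·2.4268 + 0.003012·14.7268 = 0.2379  (Merck)
  w_4 = 0.079734·0.6843 + 0.003012·7.1055 = 0.0760  (Exxon)
  w_5 = 0.079734·2.4969 + 0.003012·11.8180 = 0.2347  (GE)
Σw_i=1.0000  μᵀw=0.1240
σ²=wᵀΣw=λ₁·μ_p+λ₂ = 0.079734·0.124 + 0.003012 = 0.012899 ≈ 0.0129


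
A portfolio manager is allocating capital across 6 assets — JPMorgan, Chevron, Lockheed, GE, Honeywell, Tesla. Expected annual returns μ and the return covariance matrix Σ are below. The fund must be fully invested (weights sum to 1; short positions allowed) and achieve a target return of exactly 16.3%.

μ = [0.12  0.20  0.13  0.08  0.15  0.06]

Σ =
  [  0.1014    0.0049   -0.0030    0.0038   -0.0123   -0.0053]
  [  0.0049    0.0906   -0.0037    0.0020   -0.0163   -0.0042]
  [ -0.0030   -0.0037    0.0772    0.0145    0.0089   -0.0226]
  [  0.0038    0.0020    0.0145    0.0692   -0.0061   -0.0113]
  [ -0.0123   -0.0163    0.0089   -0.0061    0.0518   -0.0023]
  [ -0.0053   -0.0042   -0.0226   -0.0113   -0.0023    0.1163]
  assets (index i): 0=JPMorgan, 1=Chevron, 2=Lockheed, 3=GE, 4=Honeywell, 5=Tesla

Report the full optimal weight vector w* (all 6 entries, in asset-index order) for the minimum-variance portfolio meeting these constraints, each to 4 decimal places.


0.1188  0.3638  0.1152  -0.0139  0.4128  0.0033

x=Σ⁻¹μ = [1.6048  2.9566  1.5306  1.2218  4.1411  1.1939]
y=Σ⁻¹𝟙 = [12.9816  16.1586  12.2808  15.4706  27.8151  14.2133]
a=μᵀx=1.773412  b=𝟙ᵀx=12.648715  c=𝟙ᵀy=98.919895  D=ac−b²=15.435784
λ₁=(c·0.163−b)/D = (98.919895·0.163−12.648715)/15.435784 = 0.225141
λ₂=(a−b·0.163)/D = (1.773412−12.648715·0.163)/15.435784 = -0.018679
w* = 0.225141·x + -0.018679·y:
  w_0 = 0.225141·1.6048 + -0.018679·12.9816 = 0.1188  (JPMorgan)
  w_1 = 0.225141·2.9566 + -0.018679·16.1586 = 0.3638  (Chevron)
  w_2 = 0.225141·1.5306 + -0.018679·12.2808 = 0.1152  (Lockheed)
  w_3 = 0.225141·1.2218 + -0.018679·15.4706 = -0.0139  (GE)
  w_4 = 0.225141·4.1411 + -0.018679·27.8151 = 0.4128  (Honeywell)
  w_5 = 0.225141·1.1939 + -0.018679·14.2133 = 0.0033  (Tesla)
Σw_i=1.0000  μᵀw=0.1630
σ²=wᵀΣw=λ₁·μ_p+λ₂ = 0.225141·0.163 + -0.018679 = 0.018019 ≈ 0.0180


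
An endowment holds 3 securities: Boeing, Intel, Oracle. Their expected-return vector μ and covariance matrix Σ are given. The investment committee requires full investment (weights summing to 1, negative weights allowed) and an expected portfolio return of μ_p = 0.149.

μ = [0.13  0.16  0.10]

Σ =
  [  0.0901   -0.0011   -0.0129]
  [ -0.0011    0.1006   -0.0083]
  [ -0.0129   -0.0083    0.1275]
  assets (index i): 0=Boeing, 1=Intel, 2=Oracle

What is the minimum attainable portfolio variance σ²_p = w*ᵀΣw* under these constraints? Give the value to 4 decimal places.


u=Σ⁻¹μ = [1.6150  1.6954  1.0581]
v=Σ⁻¹𝟙 = [12.6392  10.8897  9.8308]
a=μᵀu=0.587029  b=𝟙ᵀu=4.368529  c=𝟙ᵀv=33.359728  D=ac−b²=0.499068
λ₁=(c·0.149−b)/D = (33.359728·0.149−4.368529)/0.499068 = 1.206388
λ₂=(a−b·0.149)/D = (0.587029−4.368529·0.149)/0.499068 = -0.128003
w* = 1.206388·u + -0.128003·v:
  w_0 = 1.206388·1.6150 + -0.128003·12.6392 = 0.3305  (Boeing)
  w_1 = 1.206388·1.6954 + -0.128003·10.8897 = 0.6514  (Intel)
  w_2 = 1.206388·1.0581 + -0.128003·9.8308 = 0.0181  (Oracle)
Σw_i=1.0000  μᵀw=0.1490
σ²=wᵀΣw=λ₁·μ_p+λ₂ = 1.206388·0.149 + -0.128003 = 0.051749 ≈ 0.0517

0.0517


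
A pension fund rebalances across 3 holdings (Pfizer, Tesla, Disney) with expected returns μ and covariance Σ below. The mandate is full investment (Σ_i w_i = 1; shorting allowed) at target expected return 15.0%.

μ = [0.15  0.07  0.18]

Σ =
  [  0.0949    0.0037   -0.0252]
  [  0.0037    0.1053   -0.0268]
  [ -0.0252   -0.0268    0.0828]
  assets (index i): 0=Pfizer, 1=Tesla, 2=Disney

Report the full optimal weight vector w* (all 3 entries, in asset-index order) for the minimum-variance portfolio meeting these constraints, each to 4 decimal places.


0.3420  0.1795  0.4786

p=Σ⁻¹μ = [2.4211  1.4391  3.3766]
q=Σ⁻¹𝟙 = [15.6897  14.4226  21.5206]
a=μᵀp=1.071685  b=𝟙ᵀp=7.236754  c=𝟙ᵀq=51.632962  D=ac−b²=2.963642
λ₁=(c·0.150−b)/D = (51.632962·0.150−7.236754)/2.963642 = 0.171475
λ₂=(a−b·0.150)/D = (1.071685−7.236754·0.150)/2.963642 = -0.004666
w* = 0.171475·p + -0.004666·q:
  w_0 = 0.171475·2.4211 + -0.004666·15.6897 = 0.3420  (Pfizer)
  w_1 = 0.171475·1.4391 + -0.004666·14.4226 = 0.1795  (Tesla)
  w_2 = 0.171475·3.3766 + -0.004666·21.5206 = 0.4786  (Disney)
Σw_i=1.0000  μᵀw=0.1500
σ²=wᵀΣw=λ₁·μ_p+λ₂ = 0.171475·0.150 + -0.004666 = 0.021055 ≈ 0.0211


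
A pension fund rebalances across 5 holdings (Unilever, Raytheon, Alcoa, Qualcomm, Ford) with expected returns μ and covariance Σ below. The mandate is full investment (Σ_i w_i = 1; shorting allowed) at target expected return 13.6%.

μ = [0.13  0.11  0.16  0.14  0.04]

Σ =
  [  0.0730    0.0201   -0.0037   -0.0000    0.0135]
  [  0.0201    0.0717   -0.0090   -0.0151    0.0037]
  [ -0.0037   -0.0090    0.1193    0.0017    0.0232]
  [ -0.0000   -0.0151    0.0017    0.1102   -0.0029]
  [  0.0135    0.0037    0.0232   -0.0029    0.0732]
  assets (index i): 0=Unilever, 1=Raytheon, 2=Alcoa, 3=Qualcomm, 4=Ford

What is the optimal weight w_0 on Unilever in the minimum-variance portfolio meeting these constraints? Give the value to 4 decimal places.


p=Σ⁻¹μ = [1.4497  1.6410  1.5341  1.4655  -0.2320]
q=Σ⁻¹𝟙 = [8.3820  14.4409  7.7497  11.1802  9.3721]
a=μᵀp=0.810314  b=𝟙ᵀp=5.858238  c=𝟙ᵀq=51.125037  D=ac−b²=7.108361
λ₁=(c·0.136−b)/D = (51.125037·0.136−5.858238)/7.108361 = 0.154011
λ₂=(a−b·0.136)/D = (0.810314−5.858238·0.136)/7.108361 = 0.001912
w* = 0.154011·p + 0.001912·q:
  w_0 = 0.154011·1.4497 + 0.001912·8.3820 = 0.2393  (Unilever)
  w_1 = 0.154011·1.6410 + 0.001912·14.4409 = 0.2803  (Raytheon)
  w_2 = 0.154011·1.5341 + 0.001912·7.7497 = 0.2511  (Alcoa)
  w_3 = 0.154011·1.4655 + 0.001912·11.1802 = 0.2471  (Qualcomm)
  w_4 = 0.154011·-0.2320 + 0.001912·9.3721 = -0.0178  (Ford)
Σw_i=1.0000  μᵀw=0.1360
σ²=wᵀΣw=λ₁·μ_p+λ₂ = 0.154011·0.136 + 0.001912 = 0.022858 ≈ 0.0229

0.2393
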